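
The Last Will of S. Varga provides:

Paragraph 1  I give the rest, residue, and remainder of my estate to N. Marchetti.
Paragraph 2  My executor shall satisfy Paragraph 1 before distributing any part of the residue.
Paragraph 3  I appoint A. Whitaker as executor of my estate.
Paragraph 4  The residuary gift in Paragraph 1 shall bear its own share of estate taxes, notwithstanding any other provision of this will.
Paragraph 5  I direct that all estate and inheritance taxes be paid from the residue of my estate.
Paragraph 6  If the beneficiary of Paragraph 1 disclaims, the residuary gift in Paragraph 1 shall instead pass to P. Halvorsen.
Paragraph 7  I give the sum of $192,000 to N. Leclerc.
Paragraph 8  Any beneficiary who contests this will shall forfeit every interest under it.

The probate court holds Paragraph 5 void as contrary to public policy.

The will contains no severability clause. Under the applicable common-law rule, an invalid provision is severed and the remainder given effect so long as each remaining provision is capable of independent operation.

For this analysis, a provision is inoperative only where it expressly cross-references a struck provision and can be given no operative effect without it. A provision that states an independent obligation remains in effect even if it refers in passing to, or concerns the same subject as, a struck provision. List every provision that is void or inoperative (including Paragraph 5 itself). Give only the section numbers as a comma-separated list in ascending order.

5

Paragraph 5 is struck. Nothing else in the will is defined by reference to Paragraph 5. With no severability clause, the stated default rule severs what cannot stand and enforces each remaining provision that can operate on its own. The provisions still in force are Paragraph 1, Paragraph 2, Paragraph 3, Paragraph 4, Paragraph 6, Paragraph 7, and Paragraph 8.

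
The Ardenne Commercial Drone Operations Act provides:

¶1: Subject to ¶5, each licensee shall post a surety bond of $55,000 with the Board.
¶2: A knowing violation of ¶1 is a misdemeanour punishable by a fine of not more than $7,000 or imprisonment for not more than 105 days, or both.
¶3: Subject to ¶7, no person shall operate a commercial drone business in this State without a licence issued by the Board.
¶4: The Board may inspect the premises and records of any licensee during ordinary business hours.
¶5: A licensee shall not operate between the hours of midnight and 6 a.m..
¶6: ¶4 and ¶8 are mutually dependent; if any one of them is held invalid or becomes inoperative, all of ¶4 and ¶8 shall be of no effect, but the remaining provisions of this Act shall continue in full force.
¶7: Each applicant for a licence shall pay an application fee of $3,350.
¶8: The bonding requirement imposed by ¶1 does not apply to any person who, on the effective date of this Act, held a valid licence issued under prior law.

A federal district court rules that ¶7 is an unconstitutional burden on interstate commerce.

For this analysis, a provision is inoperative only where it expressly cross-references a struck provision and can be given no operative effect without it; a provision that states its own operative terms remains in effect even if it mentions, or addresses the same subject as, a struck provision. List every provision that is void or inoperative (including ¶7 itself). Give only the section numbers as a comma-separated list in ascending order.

7

¶7 is struck. ¶3 mentions ¶7 but its own obligation stands independently of ¶7, so ¶3 is not affected. No other provision's operative terms depend on ¶7. ¶6 ties ¶4 and ¶8 together, but none of those is affected here; the remaining provisions continue in force under ¶6. The provisions still in force are ¶1, ¶2, ¶3, ¶4, ¶5, ¶6, and ¶8.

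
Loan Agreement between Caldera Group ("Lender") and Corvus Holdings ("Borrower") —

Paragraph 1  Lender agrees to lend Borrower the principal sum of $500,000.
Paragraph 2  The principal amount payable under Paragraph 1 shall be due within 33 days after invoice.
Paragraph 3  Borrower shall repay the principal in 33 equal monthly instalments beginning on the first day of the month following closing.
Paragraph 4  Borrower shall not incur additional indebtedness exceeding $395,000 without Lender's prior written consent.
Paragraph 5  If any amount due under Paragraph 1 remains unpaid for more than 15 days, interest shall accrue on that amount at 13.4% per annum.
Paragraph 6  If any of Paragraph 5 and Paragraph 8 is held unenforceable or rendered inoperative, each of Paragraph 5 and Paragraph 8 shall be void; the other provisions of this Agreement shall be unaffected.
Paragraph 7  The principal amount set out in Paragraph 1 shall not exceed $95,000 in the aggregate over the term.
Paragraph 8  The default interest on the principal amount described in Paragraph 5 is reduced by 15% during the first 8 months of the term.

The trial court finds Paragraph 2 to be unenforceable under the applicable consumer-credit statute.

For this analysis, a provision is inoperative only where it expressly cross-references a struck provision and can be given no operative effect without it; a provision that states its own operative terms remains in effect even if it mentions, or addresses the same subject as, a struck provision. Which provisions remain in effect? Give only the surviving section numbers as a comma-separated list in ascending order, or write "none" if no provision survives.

1, 3, 4, 5, 6, 7, 8

Paragraph 2 is struck. No other provision's operative terms depend on Paragraph 2. Paragraph 6 ties Paragraph 5 and Paragraph 8 together, but none of those is affected here; the remaining provisions continue in force under Paragraph 6. The provisions still in force are Paragraph 1, Paragraph 3, Paragraph 4, Paragraph 5, Paragraph 6, Paragraph 7, and Paragraph 8.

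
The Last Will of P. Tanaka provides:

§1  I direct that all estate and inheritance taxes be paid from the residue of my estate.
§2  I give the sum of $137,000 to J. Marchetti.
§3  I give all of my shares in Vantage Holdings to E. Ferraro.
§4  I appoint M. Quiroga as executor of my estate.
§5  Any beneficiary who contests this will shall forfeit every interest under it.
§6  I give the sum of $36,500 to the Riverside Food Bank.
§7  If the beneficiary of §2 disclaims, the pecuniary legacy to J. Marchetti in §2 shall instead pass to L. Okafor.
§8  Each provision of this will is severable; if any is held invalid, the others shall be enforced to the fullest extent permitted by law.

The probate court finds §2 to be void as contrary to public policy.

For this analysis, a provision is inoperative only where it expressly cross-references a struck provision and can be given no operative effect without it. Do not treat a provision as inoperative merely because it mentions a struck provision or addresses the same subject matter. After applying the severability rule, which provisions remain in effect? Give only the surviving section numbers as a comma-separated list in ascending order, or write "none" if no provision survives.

1, 3, 4, 5, 6, 8

§2 is struck. §7 operates only by reference to §2, so it falls with §2. Under the severability clause in §8, the remaining provisions continue in force. §1, §3, §4, §5, §6, and §8 remain in effect.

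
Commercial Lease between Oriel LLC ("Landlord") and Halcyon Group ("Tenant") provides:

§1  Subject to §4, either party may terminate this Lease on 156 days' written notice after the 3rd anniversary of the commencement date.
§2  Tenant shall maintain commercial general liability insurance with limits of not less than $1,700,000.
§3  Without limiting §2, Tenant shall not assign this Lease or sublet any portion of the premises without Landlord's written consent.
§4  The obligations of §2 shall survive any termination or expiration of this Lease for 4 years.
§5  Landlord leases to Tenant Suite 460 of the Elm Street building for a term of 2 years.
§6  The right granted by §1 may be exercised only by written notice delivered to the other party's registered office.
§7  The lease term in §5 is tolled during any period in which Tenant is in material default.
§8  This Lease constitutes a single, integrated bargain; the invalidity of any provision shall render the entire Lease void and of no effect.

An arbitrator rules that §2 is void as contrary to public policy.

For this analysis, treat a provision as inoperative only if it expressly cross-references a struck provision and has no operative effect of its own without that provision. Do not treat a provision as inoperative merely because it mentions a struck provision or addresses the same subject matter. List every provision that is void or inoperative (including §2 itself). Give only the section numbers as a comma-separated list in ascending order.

1, 2, 3, 4, 5, 6, 7, 8

§2 is struck. The only function of §4 is the survival period for §2, so it cannot stand once §2 is removed. §8 provides that the Lease is not severable, so the invalidity of any one provision voids the entire Lease. No provision of the Lease survives.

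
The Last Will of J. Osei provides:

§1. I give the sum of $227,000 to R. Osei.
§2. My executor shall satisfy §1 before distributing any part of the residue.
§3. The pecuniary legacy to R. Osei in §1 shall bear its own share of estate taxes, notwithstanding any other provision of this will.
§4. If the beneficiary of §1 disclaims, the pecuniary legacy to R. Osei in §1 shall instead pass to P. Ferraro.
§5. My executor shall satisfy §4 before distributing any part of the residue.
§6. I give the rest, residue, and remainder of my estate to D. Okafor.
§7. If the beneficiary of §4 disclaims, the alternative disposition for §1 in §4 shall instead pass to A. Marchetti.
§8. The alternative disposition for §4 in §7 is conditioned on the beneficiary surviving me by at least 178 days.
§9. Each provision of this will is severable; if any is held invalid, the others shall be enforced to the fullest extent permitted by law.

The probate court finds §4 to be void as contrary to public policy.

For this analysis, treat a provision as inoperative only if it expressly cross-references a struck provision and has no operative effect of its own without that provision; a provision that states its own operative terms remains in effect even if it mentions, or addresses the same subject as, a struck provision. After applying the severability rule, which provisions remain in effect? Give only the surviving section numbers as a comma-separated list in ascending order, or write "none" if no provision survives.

1, 2, 3, 6, 9

§4 is struck. §5 merely fixes the priority direction for §4; with §4 gone it has nothing to operate on and falls away. §7 operates only by reference to §4, so it falls with §4. §8 has no operative effect of its own apart from §7 and is therefore inoperative. §9 is a severability clause and preserves every provision that can still be given independent effect. The provisions still in force are §1, §2, §3, §6, and §9.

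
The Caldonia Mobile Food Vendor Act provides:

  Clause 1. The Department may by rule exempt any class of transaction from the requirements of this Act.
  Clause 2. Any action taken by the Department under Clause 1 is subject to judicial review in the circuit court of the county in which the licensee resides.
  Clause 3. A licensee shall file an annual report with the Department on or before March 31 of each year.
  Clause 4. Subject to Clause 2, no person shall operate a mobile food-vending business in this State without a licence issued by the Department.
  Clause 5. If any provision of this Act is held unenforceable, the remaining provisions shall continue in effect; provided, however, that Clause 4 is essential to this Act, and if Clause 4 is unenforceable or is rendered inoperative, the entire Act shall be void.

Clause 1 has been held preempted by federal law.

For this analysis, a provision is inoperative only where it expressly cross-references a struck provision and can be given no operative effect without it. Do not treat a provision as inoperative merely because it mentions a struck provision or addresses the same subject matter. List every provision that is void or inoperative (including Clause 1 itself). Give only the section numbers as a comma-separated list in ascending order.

Clause 1 is struck. Clause 2 operates only by reference to Clause 1, so it falls with Clause 1. Although Clause 4 refers to Clause 2, its operative terms do not depend on Clause 2, so it remains in effect. Clause 5 makes Clause 4 an essential term, but Clause 4 is unaffected, so the severability proviso in Clause 5 preserves the remaining provisions. The provisions still in force are Clause 3, Clause 4, and Clause 5.

1, 2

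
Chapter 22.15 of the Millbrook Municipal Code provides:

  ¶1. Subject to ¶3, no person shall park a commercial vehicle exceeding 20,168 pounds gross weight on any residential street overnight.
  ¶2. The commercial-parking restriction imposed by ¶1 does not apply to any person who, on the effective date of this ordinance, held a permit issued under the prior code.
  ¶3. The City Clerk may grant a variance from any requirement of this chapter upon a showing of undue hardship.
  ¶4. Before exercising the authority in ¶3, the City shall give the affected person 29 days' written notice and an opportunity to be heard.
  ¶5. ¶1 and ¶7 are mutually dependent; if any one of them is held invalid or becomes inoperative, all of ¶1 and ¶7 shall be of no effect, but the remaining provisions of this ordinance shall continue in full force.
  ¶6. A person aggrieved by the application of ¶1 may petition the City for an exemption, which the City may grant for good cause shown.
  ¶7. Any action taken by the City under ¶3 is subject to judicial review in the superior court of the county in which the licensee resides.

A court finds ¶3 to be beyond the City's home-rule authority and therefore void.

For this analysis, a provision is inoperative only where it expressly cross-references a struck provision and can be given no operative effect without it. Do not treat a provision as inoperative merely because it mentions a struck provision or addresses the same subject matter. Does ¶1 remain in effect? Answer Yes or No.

¶3 is struck. The only function of ¶4 is the notice-and-hearing requirement for ¶3, so it cannot stand once ¶3 is removed. ¶7 merely fixes the judicial-review right for ¶3; with ¶3 gone it has nothing to operate on and falls away. ¶5 declares ¶1 and ¶7 mutually dependent; since one of them has fallen, all of them are of no effect. That brings down ¶1 as well. ¶2 and ¶6 in turn depend solely on a provision now struck and likewise fall. The remainder continues in force under ¶5. Only ¶5 remains in effect. ¶1 is among the inoperative provisions, so the answer is no.

No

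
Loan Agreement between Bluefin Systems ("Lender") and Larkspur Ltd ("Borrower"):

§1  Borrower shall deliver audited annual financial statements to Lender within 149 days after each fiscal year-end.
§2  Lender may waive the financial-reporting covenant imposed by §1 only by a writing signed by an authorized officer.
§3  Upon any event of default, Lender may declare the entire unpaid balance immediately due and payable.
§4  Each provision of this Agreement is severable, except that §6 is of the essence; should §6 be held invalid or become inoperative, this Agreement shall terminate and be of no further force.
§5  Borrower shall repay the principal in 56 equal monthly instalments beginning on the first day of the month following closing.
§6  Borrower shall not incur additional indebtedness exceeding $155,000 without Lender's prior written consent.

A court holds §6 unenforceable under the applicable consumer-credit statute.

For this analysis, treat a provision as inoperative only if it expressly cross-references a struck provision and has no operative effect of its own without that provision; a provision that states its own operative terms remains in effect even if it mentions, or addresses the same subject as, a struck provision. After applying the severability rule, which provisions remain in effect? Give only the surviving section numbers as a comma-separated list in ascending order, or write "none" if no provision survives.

none

§6 is struck. Nothing else in the Agreement is defined by reference to §6. §4 makes §6 an essential term, and §6 is the provision held invalid; under §4, the entire Agreement is therefore void. No provision of the Agreement survives.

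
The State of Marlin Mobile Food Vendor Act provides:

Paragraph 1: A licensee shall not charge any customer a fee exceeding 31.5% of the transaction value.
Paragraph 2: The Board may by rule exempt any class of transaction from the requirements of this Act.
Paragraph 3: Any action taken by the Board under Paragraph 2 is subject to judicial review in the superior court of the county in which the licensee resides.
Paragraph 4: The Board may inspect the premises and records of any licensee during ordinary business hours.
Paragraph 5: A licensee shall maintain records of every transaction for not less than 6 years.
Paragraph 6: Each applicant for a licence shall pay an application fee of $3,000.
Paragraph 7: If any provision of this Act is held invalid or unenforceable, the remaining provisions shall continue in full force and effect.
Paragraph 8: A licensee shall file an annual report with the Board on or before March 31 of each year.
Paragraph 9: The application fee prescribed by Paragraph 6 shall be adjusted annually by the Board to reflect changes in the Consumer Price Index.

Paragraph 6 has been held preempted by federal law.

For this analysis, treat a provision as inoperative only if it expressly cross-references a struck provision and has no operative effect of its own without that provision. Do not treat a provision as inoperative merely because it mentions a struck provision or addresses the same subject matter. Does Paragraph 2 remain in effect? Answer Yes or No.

Paragraph 6 is struck. Paragraph 9 has no operative effect of its own apart from Paragraph 6 and is therefore inoperative. Paragraph 7 is a severability clause and preserves every provision that can still be given independent effect. Paragraph 1, Paragraph 2, Paragraph 3, Paragraph 4, Paragraph 5, Paragraph 7, and Paragraph 8 remain in effect. Paragraph 2 is among the surviving provisions, so the answer is yes.

Yes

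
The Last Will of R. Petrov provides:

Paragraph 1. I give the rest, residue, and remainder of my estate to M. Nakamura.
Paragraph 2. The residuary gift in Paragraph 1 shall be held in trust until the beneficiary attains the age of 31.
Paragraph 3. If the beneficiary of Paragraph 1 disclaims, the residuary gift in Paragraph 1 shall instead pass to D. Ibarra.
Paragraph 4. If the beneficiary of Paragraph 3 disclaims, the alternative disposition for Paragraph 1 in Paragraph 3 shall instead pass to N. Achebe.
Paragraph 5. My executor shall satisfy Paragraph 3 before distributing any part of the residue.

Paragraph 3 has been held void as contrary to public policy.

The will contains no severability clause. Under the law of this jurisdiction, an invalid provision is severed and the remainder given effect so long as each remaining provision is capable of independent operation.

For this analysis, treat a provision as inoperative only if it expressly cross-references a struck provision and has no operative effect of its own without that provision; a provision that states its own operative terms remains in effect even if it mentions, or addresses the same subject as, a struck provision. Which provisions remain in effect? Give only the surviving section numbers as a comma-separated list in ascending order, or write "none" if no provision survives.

Paragraph 3 is struck. The only function of Paragraph 4 is the alternative disposition for Paragraph 3, so it cannot stand once Paragraph 3 is removed. Paragraph 5 merely fixes the priority direction for Paragraph 3; with Paragraph 3 gone it has nothing to operate on and falls away. Under the stated default rule, only provisions that cannot operate independently fall away; the rest are enforced. The provisions still in force are Paragraph 1 and Paragraph 2.

1, 2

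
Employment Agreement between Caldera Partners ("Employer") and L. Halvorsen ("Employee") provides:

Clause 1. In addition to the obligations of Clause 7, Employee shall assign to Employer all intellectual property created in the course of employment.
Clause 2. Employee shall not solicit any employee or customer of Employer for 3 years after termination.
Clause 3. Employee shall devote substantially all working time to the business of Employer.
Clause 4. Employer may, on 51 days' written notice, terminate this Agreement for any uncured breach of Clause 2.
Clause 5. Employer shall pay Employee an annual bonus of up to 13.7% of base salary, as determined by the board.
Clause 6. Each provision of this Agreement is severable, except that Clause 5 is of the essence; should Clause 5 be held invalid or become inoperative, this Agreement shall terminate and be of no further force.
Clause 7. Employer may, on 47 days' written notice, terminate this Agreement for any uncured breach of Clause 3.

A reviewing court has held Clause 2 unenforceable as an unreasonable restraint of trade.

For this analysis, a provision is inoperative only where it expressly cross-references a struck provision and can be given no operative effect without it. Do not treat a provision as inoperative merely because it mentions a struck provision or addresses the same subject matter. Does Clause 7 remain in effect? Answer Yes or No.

Clause 2 is struck. The only function of Clause 4 is the termination right for breach of Clause 2, so it cannot stand once Clause 2 is removed. Clause 6 makes Clause 5 an essential term, but Clause 5 is unaffected, so the severability proviso in Clause 6 preserves the remaining provisions. The provisions still in force are Clause 1, Clause 3, Clause 5, Clause 6, and Clause 7. Clause 7 is among the surviving provisions, so the answer is yes.

Yes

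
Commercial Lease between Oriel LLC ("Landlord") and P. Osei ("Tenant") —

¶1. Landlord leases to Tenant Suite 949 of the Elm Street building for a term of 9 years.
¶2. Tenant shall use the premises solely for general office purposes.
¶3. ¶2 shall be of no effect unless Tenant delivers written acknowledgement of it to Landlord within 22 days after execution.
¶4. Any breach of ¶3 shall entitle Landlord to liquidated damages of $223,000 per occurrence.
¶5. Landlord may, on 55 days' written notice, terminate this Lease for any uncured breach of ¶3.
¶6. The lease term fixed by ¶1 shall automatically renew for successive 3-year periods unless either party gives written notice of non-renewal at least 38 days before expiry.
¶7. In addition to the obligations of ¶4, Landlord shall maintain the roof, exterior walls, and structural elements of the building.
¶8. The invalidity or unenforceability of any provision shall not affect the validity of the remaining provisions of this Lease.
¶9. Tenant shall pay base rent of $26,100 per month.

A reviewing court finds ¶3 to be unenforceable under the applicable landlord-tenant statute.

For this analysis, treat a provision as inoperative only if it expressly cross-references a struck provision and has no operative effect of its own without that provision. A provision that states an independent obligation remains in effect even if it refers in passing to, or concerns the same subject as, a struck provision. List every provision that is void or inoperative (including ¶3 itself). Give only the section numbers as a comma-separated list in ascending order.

¶3 is struck. ¶4 operates only by reference to ¶3, so it falls with ¶3. ¶5 merely fixes the termination right for breach of ¶3; with ¶3 gone it has nothing to operate on and falls away. Although ¶7 refers to ¶4, its operative terms do not depend on ¶4, so it remains in effect. ¶8 is a severability clause and preserves every provision that can still be given independent effect. The provisions still in force are ¶1, ¶2, ¶6, ¶7, ¶8, and ¶9.

3, 4, 5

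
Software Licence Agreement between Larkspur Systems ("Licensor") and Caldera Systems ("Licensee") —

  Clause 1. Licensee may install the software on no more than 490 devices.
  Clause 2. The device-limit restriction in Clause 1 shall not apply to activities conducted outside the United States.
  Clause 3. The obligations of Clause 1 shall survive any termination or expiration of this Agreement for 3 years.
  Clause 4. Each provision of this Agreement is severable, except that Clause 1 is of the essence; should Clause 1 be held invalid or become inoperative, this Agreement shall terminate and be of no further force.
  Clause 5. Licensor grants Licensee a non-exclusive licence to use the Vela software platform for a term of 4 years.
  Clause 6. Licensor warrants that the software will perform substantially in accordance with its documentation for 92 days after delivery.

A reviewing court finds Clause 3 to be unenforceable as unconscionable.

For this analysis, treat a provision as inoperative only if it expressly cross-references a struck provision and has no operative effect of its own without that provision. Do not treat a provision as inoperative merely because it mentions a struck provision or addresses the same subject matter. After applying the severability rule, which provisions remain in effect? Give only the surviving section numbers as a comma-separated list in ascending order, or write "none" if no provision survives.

Clause 3 is struck. No other provision's operative terms depend on Clause 3. Clause 4 makes Clause 1 an essential term, but Clause 1 is unaffected, so the severability proviso in Clause 4 preserves the remaining provisions. That leaves Clause 1, Clause 2, Clause 4, Clause 5, and Clause 6 in effect.

1, 2, 4, 5, 6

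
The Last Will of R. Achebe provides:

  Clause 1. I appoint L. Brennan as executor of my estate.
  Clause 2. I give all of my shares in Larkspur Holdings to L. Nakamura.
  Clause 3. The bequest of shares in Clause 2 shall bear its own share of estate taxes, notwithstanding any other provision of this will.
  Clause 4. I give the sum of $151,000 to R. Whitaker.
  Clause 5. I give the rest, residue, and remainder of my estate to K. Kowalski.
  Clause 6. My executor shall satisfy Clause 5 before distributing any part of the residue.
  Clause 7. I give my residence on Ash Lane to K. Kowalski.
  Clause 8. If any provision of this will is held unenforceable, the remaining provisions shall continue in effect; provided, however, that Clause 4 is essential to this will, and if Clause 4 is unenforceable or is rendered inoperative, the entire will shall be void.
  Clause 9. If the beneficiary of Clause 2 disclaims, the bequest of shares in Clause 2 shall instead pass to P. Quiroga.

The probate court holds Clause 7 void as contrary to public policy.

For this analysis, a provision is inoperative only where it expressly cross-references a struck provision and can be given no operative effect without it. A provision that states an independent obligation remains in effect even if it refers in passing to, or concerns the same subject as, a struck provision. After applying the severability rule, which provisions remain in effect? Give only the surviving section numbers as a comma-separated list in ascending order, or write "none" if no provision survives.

Clause 7 is struck. Nothing else in the will is defined by reference to Clause 7. Clause 8 makes Clause 4 an essential term, but Clause 4 is unaffected, so the severability proviso in Clause 8 preserves the remaining provisions. Clause 1, Clause 2, Clause 3, Clause 4, Clause 5, Clause 6, Clause 8, and Clause 9 remain in effect.

1, 2, 3, 4, 5, 6, 8, 9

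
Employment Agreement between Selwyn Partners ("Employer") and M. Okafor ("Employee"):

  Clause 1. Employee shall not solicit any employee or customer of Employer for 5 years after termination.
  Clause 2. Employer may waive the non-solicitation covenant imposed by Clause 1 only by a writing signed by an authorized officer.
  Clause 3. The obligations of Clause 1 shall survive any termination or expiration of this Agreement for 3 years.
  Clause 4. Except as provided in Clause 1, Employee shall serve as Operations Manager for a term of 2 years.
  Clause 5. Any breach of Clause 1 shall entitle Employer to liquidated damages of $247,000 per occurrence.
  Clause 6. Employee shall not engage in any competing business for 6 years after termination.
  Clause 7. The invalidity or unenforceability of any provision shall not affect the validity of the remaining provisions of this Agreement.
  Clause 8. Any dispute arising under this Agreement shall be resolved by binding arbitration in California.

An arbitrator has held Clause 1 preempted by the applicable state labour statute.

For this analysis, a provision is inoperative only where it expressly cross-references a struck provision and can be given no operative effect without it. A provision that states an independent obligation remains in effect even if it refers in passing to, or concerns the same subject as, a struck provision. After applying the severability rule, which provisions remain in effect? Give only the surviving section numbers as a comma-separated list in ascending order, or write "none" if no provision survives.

4, 6, 7, 8

Clause 1 is struck. Clause 2 has no operative effect of its own apart from Clause 1 and is therefore inoperative. Clause 3 has no operative effect of its own apart from Clause 1 and is therefore inoperative. Clause 5 operates only by reference to Clause 1, so it falls with Clause 1. Although Clause 4 refers to Clause 1, its operative terms do not depend on Clause 1, so it remains in effect. Clause 7 is a severability clause and preserves every provision that can still be given independent effect. The provisions still in force are Clause 4, Clause 6, Clause 7, and Clause 8.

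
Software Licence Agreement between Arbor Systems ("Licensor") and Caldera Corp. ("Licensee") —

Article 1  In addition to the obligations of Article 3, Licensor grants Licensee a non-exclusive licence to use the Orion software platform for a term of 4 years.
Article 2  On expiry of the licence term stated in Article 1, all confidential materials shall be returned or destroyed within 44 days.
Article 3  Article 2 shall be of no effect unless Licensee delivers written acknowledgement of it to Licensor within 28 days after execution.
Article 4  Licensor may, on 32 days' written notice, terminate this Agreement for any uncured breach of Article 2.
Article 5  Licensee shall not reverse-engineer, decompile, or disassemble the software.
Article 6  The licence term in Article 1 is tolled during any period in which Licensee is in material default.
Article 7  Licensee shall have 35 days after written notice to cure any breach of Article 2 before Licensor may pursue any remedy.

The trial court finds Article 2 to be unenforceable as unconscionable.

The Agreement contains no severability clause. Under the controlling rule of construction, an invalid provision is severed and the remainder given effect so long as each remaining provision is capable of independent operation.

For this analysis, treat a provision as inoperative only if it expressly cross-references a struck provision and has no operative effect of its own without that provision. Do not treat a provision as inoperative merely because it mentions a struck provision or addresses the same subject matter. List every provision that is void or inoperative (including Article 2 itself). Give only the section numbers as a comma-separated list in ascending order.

Article 2 is struck. Article 3 has no operative effect of its own apart from Article 2 and is therefore inoperative. Article 4 merely fixes the termination right for breach of Article 2; with Article 2 gone it has nothing to operate on and falls away. Article 7 merely fixes the cure period for breach of Article 2; with Article 2 gone it has nothing to operate on and falls away. Article 1 mentions Article 3 but its own obligation stands independently of Article 3, so Article 1 is not affected. Under the stated default rule, only provisions that cannot operate independently fall away; the rest are enforced. Article 1, Article 5, and Article 6 remain in effect.

2, 3, 4, 7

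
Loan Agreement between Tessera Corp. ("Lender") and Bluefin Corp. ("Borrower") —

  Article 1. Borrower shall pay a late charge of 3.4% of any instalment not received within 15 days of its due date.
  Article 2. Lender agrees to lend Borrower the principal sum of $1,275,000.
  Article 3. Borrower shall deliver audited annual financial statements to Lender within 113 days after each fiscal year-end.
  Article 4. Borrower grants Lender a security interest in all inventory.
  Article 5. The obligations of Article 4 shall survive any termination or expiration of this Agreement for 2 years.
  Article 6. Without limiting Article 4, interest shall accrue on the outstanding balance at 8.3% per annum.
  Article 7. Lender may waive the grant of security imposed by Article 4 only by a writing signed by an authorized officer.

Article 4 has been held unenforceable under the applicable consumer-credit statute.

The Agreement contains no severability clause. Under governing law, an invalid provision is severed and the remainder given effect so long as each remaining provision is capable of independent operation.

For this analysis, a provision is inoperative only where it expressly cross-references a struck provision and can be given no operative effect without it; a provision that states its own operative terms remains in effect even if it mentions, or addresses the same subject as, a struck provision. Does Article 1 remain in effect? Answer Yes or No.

Article 4 is struck. The only function of Article 5 is the survival period for Article 4, so it cannot stand once Article 4 is removed. Article 7 has no operative effect of its own apart from Article 4 and is therefore inoperative. Article 6 mentions Article 4 but its own obligation stands independently of Article 4, so Article 6 is not affected. With no severability clause, the stated default rule severs what cannot stand and enforces each remaining provision that can operate on its own. That leaves Article 1, Article 2, Article 3, and Article 6 in effect. Article 1 is among the surviving provisions, so the answer is yes.

Yes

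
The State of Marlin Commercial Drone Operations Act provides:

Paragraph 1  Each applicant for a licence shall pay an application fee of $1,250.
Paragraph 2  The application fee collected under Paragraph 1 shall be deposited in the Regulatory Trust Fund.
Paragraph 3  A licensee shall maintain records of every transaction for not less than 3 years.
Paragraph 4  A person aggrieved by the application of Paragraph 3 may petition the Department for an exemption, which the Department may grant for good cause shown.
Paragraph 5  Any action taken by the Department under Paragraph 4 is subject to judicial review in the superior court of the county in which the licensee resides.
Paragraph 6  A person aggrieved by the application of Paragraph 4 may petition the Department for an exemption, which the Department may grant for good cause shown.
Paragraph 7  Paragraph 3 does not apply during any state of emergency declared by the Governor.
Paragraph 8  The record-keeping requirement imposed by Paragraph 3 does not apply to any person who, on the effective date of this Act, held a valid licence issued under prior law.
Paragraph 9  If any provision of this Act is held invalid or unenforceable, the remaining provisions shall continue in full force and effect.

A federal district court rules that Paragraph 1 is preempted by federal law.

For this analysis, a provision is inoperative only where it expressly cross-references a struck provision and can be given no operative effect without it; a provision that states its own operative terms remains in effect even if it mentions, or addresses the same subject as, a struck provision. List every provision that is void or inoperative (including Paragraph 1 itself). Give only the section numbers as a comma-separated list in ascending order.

Paragraph 1 is struck. Paragraph 2 operates only by reference to Paragraph 1, so it falls with Paragraph 1. Under the severability clause in Paragraph 9, the remaining provisions continue in force. The provisions still in force are Paragraph 3, Paragraph 4, Paragraph 5, Paragraph 6, Paragraph 7, Paragraph 8, and Paragraph 9.

1, 2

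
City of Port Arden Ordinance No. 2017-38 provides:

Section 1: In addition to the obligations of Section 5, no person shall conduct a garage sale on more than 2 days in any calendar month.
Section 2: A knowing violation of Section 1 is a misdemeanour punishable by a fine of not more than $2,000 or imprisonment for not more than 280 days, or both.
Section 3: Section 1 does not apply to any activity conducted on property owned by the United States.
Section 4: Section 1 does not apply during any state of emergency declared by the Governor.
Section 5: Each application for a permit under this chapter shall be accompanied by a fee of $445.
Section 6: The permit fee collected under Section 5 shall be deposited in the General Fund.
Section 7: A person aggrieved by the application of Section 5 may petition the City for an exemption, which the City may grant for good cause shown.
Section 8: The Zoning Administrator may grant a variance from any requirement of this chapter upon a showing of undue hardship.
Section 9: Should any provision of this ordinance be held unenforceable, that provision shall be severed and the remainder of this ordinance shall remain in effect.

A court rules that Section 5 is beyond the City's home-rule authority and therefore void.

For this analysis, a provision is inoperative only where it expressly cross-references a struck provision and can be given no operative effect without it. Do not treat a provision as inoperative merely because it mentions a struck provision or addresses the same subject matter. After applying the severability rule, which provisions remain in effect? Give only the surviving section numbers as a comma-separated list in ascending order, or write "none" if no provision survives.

Section 5 is struck. Section 6 has no operative effect of its own apart from Section 5 and is therefore inoperative. Section 7 merely fixes the exemption procedure for Section 5; with Section 5 gone it has nothing to operate on and falls away. Section 1 mentions Section 5 but its own obligation stands independently of Section 5, so Section 1 is not affected. Section 9 is a severability clause and preserves every provision that can still be given independent effect. The provisions still in force are Section 1, Section 2, Section 3, Section 4, Section 8, and Section 9.

1, 2, 3, 4, 8, 9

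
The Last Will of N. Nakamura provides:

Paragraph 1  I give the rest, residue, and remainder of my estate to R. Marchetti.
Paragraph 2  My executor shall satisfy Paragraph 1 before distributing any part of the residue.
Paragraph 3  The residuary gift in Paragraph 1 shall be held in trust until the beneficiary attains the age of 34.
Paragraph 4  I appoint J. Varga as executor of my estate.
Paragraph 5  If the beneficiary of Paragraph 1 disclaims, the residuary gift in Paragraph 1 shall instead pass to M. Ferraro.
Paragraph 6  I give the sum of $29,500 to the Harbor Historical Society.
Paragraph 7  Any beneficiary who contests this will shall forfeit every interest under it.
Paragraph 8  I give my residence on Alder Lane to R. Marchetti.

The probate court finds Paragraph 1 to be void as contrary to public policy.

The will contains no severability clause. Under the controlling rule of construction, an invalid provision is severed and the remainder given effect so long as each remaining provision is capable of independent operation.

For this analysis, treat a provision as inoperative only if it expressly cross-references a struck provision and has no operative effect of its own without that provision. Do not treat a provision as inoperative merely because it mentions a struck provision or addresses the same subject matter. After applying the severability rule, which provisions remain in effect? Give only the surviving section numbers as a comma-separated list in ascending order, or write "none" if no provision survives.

Paragraph 1 is struck. Paragraph 2 operates only by reference to Paragraph 1, so it falls with Paragraph 1. The only function of Paragraph 3 is the trust for Paragraph 1, so it cannot stand once Paragraph 1 is removed. The only function of Paragraph 5 is the alternative disposition for Paragraph 1, so it cannot stand once Paragraph 1 is removed. With no severability clause, the stated default rule severs what cannot stand and enforces each remaining provision that can operate on its own. The provisions still in force are Paragraph 4, Paragraph 6, Paragraph 7, and Paragraph 8.

4, 6, 7, 8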